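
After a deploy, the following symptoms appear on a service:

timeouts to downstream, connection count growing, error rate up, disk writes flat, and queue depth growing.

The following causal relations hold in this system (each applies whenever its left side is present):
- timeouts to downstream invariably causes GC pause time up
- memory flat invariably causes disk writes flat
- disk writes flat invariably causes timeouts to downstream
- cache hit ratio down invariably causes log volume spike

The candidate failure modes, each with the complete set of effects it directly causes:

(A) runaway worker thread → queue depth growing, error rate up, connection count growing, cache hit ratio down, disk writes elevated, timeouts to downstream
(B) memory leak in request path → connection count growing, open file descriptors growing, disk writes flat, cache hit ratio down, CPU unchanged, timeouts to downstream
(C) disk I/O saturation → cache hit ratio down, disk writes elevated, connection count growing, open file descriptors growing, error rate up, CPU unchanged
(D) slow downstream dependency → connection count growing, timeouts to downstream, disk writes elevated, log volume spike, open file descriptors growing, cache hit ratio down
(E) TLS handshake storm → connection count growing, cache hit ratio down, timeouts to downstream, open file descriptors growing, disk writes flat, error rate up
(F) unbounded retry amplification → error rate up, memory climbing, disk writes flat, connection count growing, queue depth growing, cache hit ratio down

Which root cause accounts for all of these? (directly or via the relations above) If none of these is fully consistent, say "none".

F

For each candidate, compare predicted effects to what was observed:
(A) runaway worker thread — timeouts to downstream +; connection count growing +; error rate up +; disk writes flat -; queue depth growing +
(B) memory leak in request path — does not account for error rate up, queue depth growing
(C) disk I/O saturation — fails on timeouts to downstream, disk writes flat, queue depth growing (predicts disk writes elevated, not disk writes flat)
(D) slow downstream dependency — fails on error rate up, disk writes flat, queue depth growing (predicts disk writes elevated, not disk writes flat)
(E) TLS handshake storm — timeouts to downstream +; connection count growing +; error rate up +; disk writes flat +; queue depth growing -
(F) unbounded retry amplification — timeouts to downstream + (by disk writes flat → timeouts to downstream); connection count growing +; error rate up +; disk writes flat +; queue depth growing +
Only (F) is consistent with every observation.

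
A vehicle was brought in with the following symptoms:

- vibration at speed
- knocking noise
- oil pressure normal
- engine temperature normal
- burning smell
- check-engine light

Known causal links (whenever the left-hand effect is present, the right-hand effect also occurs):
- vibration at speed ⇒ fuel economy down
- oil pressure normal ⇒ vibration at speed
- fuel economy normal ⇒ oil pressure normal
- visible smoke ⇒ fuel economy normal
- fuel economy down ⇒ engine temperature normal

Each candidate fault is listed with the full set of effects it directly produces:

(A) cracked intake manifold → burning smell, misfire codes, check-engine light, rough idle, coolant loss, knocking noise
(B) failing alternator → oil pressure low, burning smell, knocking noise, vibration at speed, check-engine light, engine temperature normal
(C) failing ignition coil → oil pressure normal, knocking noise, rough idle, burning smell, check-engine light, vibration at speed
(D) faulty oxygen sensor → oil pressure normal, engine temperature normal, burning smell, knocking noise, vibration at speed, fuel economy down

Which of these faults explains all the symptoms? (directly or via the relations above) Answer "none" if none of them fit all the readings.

C

Testing each hypothesis:
(A) cracked intake manifold — vibration at speed miss; knocking noise match; oil pressure normal miss; engine temperature normal miss; burning smell match; check-engine light match
(B) failing alternator — fails on oil pressure normal (predicts oil pressure low, not oil pressure normal)
(C) failing ignition coil — vibration at speed match; knocking noise match; oil pressure normal match; engine temperature normal match (via vibration at speed → fuel economy down → engine temperature normal); burning smell match; check-engine light match
(D) faulty oxygen sensor — vibration at speed match; knocking noise match; oil pressure normal match; engine temperature normal match; burning smell match; check-engine light miss
Only (C) is consistent with every observation.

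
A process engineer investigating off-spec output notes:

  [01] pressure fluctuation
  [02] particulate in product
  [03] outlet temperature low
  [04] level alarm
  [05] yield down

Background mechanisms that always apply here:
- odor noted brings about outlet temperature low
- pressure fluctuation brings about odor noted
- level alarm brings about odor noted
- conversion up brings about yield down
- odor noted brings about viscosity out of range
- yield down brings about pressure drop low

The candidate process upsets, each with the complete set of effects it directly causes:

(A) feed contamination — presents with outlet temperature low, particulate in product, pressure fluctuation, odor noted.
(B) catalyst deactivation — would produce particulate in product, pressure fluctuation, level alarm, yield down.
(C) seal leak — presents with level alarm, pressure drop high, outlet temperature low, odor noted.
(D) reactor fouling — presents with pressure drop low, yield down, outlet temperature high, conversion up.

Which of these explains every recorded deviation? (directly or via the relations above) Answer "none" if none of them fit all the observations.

B

Testing each hypothesis:
(A) feed contamination — pressure fluctuation match; particulate in product match; outlet temperature low match; level alarm miss; yield down miss
(B) catalyst deactivation — pressure fluctuation match; particulate in product match; outlet temperature low match (by pressure fluctuation → odor noted → outlet temperature low); level alarm match; yield down match
(C) seal leak — pressure fluctuation miss; particulate in product miss; outlet temperature low match; level alarm match; yield down miss
(D) reactor fouling — fails on pressure fluctuation, particulate in product, outlet temperature low, level alarm (predicts outlet temperature high, not outlet temperature low)
(B) is the only candidate with no mismatches.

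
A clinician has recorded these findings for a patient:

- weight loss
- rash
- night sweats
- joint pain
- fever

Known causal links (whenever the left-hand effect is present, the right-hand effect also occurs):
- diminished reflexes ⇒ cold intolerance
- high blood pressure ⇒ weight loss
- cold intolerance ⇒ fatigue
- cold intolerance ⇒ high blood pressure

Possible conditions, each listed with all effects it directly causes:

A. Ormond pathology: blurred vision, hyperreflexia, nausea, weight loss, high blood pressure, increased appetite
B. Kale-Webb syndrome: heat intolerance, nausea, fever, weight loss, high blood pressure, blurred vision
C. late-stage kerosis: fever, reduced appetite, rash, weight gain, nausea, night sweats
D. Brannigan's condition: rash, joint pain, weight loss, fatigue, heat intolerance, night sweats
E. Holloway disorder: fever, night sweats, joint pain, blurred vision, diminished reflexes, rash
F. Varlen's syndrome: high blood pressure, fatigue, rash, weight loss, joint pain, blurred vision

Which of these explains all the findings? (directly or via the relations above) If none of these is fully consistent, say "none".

Per-candidate check:
(A) Ormond pathology — weight loss +; rash -; night sweats -; joint pain -; fever -
(B) Kale-Webb syndrome — does not account for rash, night sweats, joint pain
(C) late-stage kerosis — fails on weight loss, joint pain (predicts weight gain, not weight loss)
(D) Brannigan's condition — weight loss +; rash +; night sweats +; joint pain +; fever -
(E) Holloway disorder — weight loss + (via diminished reflexes → cold intolerance → high blood pressure → weight loss); rash +; night sweats +; joint pain +; fever +
(F) Varlen's syndrome — weight loss +; rash +; night sweats -; joint pain +; fever -
(E) alone accounts for all the evidence.

E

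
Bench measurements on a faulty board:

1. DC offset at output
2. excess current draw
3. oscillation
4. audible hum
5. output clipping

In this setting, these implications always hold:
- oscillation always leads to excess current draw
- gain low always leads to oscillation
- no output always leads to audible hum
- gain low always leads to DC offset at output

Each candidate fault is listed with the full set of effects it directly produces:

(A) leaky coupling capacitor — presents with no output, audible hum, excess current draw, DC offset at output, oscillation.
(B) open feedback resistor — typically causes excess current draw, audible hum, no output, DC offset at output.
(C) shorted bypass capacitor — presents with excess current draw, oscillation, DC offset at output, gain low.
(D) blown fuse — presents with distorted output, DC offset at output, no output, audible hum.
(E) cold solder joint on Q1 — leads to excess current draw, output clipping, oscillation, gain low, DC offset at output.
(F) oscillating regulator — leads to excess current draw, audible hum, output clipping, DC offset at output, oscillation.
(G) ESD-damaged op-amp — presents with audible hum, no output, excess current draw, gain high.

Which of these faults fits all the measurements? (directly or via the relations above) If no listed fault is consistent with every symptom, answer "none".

Testing each hypothesis:
(A) leaky coupling capacitor — DC offset at output +; excess current draw +; oscillation +; audible hum +; output clipping -
(B) open feedback resistor — DC offset at output +; excess current draw +; oscillation -; audible hum +; output clipping -
(C) shorted bypass capacitor — does not account for audible hum, output clipping
(D) blown fuse — does not account for excess current draw, oscillation, output clipping
(E) cold solder joint on Q1 — does not account for audible hum
(F) oscillating regulator — accounts for every observation
(G) ESD-damaged op-amp — DC offset at output -; excess current draw +; oscillation -; audible hum +; output clipping -
(F) alone accounts for all the evidence.

F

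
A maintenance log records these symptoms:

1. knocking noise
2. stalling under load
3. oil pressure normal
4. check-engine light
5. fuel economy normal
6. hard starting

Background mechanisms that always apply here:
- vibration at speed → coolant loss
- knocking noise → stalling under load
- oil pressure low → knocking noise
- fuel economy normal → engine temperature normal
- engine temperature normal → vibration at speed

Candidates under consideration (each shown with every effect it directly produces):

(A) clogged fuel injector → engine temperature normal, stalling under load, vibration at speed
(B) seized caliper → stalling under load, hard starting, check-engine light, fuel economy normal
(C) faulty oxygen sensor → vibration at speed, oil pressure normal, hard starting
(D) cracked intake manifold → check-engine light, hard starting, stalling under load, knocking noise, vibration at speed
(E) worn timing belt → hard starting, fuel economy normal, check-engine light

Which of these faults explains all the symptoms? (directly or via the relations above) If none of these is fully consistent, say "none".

none

Per-candidate check:
(A) clogged fuel injector — knocking noise NO; stalling under load yes; oil pressure normal NO; check-engine light NO; fuel economy normal NO; hard starting NO
(B) seized caliper — does not account for knocking noise, oil pressure normal
(C) faulty oxygen sensor — knocking noise NO; stalling under load NO; oil pressure normal yes; check-engine light NO; fuel economy normal NO; hard starting yes
(D) cracked intake manifold — knocking noise yes; stalling under load yes; oil pressure normal NO; check-engine light yes; fuel economy normal NO; hard starting yes
(E) worn timing belt — does not account for knocking noise, stalling under load, oil pressure normal
None of the listed candidates fits everything.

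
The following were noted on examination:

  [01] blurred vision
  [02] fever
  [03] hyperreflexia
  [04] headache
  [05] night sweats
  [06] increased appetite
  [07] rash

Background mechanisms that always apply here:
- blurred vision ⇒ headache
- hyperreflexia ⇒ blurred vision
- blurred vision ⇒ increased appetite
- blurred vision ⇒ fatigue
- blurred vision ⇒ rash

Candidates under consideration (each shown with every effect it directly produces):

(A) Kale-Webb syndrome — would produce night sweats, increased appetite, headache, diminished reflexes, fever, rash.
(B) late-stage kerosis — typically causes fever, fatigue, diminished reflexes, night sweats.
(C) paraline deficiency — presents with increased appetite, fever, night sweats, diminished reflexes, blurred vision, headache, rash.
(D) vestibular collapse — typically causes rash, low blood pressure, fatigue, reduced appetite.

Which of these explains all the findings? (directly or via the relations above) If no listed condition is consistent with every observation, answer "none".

Per-candidate check:
(A) Kale-Webb syndrome — fails on blurred vision, hyperreflexia (predicts diminished reflexes, not hyperreflexia)
(B) late-stage kerosis — blurred vision miss; fever match; hyperreflexia miss; headache miss; night sweats match; increased appetite miss; rash miss
(C) paraline deficiency — blurred vision match; fever match; hyperreflexia miss; headache match; night sweats match; increased appetite match; rash match
(D) vestibular collapse — fails on blurred vision, fever, hyperreflexia, headache, night sweats, increased appetite (predicts reduced appetite, not increased appetite)
Every candidate fails on at least one observation.

none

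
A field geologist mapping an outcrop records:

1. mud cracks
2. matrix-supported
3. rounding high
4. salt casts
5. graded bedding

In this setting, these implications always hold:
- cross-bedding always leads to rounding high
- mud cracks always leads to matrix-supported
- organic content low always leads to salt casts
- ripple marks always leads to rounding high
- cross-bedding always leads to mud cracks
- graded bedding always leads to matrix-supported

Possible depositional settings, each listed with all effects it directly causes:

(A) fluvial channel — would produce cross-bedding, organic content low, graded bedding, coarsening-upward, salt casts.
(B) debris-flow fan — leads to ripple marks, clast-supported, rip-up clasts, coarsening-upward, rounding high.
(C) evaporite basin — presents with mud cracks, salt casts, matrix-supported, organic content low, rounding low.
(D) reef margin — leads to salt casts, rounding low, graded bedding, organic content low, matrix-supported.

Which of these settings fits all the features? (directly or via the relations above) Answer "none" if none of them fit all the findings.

Per-candidate check:
(A) fluvial channel — mud cracks ✓ (by cross-bedding → mud cracks); matrix-supported ✓ (by graded bedding → matrix-supported); rounding high ✓ (by cross-bedding → rounding high); salt casts ✓; graded bedding ✓
(B) debris-flow fan — mud cracks ✗; matrix-supported ✗; rounding high ✓; salt casts ✗; graded bedding ✗
(C) evaporite basin — mud cracks ✓; matrix-supported ✓; rounding high ✗; salt casts ✓; graded bedding ✗
(D) reef margin — mud cracks ✗; matrix-supported ✓; rounding high ✗; salt casts ✓; graded bedding ✓
Only (A) is consistent with every observation.

A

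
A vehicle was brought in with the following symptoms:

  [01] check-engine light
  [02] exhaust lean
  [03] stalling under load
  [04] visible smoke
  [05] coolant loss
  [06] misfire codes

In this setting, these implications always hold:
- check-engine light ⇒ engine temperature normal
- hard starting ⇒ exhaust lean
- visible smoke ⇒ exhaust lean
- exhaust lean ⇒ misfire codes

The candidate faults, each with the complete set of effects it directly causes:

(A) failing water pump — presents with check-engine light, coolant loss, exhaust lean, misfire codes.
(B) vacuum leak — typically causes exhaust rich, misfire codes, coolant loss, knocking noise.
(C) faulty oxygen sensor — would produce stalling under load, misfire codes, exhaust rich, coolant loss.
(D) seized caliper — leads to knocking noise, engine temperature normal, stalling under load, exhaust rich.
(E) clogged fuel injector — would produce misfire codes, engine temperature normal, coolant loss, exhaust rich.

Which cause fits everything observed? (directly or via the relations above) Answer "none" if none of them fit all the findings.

Checking each candidate against the observations:
(A) failing water pump — check-engine light yes; exhaust lean yes; stalling under load NO; visible smoke NO; coolant loss yes; misfire codes yes
(B) vacuum leak — fails on check-engine light, exhaust lean, stalling under load, visible smoke (predicts exhaust rich, not exhaust lean)
(C) faulty oxygen sensor — fails on check-engine light, exhaust lean, visible smoke (predicts exhaust rich, not exhaust lean)
(D) seized caliper — fails on check-engine light, exhaust lean, visible smoke, coolant loss, misfire codes (predicts exhaust rich, not exhaust lean)
(E) clogged fuel injector — fails on check-engine light, exhaust lean, stalling under load, visible smoke (predicts exhaust rich, not exhaust lean)
No candidate is consistent with all observations.

none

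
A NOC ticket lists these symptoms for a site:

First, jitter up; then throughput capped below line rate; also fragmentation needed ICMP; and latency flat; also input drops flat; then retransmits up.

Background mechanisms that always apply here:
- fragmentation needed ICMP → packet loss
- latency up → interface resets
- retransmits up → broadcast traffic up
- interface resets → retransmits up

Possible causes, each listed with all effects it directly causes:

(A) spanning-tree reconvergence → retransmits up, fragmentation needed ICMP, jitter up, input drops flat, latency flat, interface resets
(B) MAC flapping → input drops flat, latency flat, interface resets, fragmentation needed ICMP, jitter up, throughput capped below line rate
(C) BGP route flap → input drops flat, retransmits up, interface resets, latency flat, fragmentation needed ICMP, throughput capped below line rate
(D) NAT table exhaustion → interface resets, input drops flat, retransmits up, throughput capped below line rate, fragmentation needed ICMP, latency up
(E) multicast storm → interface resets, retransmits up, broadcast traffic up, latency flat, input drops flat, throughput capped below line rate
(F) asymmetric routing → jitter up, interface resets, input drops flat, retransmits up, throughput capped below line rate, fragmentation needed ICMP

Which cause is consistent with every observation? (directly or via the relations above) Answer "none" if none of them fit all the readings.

B

For each candidate, compare predicted effects to what was observed:
(A) spanning-tree reconvergence — jitter up match; throughput capped below line rate miss; fragmentation needed ICMP match; latency flat match; input drops flat match; retransmits up match
(B) MAC flapping — jitter up match; throughput capped below line rate match; fragmentation needed ICMP match; latency flat match; input drops flat match; retransmits up match (via interface resets → retransmits up)
(C) BGP route flap — jitter up miss; throughput capped below line rate match; fragmentation needed ICMP match; latency flat match; input drops flat match; retransmits up match
(D) NAT table exhaustion — fails on jitter up, latency flat (predicts latency up, not latency flat)
(E) multicast storm — does not account for jitter up, fragmentation needed ICMP
(F) asymmetric routing — jitter up match; throughput capped below line rate match; fragmentation needed ICMP match; latency flat miss; input drops flat match; retransmits up match
(B) is the only candidate with no mismatches.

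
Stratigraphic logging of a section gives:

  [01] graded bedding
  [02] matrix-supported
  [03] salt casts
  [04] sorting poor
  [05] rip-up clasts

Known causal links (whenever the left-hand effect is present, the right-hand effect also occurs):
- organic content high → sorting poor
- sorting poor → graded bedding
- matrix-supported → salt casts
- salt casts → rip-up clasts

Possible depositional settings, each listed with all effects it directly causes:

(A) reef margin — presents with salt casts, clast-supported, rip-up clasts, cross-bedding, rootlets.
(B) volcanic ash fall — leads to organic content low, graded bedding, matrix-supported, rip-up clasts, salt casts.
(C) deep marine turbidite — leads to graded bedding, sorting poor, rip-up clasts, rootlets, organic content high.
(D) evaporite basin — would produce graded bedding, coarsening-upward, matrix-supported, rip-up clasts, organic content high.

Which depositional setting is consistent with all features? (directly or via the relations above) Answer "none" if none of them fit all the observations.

Testing each hypothesis:
(A) reef margin — fails on graded bedding, matrix-supported, sorting poor (predicts clast-supported, not matrix-supported)
(B) volcanic ash fall — does not account for sorting poor
(C) deep marine turbidite — graded bedding match; matrix-supported miss; salt casts miss; sorting poor match; rip-up clasts match
(D) evaporite basin — accounts for every observation (salt casts by matrix-supported → salt casts)
(D) is the only candidate with no mismatches.

D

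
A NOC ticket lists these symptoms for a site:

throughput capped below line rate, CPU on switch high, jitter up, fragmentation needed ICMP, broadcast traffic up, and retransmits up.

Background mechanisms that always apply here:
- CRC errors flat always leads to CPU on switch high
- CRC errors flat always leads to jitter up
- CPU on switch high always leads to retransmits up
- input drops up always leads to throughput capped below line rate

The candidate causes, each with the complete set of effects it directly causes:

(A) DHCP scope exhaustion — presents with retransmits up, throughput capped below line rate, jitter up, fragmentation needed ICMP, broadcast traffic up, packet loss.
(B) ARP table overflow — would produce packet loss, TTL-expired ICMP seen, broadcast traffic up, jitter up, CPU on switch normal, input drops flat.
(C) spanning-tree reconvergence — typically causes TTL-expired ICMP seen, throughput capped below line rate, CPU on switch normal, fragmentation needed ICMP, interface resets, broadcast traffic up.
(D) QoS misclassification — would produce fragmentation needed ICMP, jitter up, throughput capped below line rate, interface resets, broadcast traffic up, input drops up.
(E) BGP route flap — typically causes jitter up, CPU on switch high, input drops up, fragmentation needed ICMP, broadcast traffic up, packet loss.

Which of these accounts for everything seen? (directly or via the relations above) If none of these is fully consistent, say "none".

E

Checking each candidate against the observations:
(A) DHCP scope exhaustion — does not account for CPU on switch high
(B) ARP table overflow — fails on throughput capped below line rate, CPU on switch high, fragmentation needed ICMP, retransmits up (predicts CPU on switch normal, not CPU on switch high)
(C) spanning-tree reconvergence — throughput capped below line rate match; CPU on switch high miss; jitter up miss; fragmentation needed ICMP match; broadcast traffic up match; retransmits up miss
(D) QoS misclassification — does not account for CPU on switch high, retransmits up
(E) BGP route flap — throughput capped below line rate match (via input drops up → throughput capped below line rate); CPU on switch high match; jitter up match; fragmentation needed ICMP match; broadcast traffic up match; retransmits up match (via CPU on switch high → retransmits up)
Only (E) is consistent with every observation.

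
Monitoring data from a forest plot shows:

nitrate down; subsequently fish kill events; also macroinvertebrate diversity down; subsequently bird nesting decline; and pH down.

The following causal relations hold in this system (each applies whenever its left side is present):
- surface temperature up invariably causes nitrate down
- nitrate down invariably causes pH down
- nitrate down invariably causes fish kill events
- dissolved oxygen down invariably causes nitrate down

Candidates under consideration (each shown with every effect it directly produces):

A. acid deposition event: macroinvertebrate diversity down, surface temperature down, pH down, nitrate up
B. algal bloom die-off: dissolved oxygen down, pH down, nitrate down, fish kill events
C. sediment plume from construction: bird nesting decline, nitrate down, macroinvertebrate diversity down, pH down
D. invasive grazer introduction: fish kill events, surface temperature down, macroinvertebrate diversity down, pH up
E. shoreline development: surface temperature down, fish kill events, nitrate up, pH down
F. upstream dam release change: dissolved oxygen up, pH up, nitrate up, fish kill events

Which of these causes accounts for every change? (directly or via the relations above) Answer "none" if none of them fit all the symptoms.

Testing each hypothesis:
(A) acid deposition event — nitrate down ✗; fish kill events ✗; macroinvertebrate diversity down ✓; bird nesting decline ✗; pH down ✓
(B) algal bloom die-off — does not account for macroinvertebrate diversity down, bird nesting decline
(C) sediment plume from construction — accounts for every observation (fish kill events through nitrate down → fish kill events)
(D) invasive grazer introduction — nitrate down ✗; fish kill events ✓; macroinvertebrate diversity down ✓; bird nesting decline ✗; pH down ✗
(E) shoreline development — fails on nitrate down, macroinvertebrate diversity down, bird nesting decline (predicts nitrate up, not nitrate down)
(F) upstream dam release change — fails on nitrate down, macroinvertebrate diversity down, bird nesting decline, pH down (predicts nitrate up, not nitrate down; predicts pH up, not pH down)
(C) alone accounts for all the evidence.

C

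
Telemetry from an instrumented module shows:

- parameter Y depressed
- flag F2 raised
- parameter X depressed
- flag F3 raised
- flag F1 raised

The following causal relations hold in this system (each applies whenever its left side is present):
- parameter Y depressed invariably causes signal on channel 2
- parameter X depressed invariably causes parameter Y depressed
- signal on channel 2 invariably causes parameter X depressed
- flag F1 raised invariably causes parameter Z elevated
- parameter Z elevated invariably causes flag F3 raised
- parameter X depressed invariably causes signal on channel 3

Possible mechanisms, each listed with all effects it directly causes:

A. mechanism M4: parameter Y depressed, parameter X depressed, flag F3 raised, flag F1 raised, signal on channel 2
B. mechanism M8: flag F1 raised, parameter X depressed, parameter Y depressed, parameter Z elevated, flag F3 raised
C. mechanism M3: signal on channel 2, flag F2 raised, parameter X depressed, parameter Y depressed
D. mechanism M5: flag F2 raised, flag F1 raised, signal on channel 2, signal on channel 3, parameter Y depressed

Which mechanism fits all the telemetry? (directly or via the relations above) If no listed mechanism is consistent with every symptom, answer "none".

D

Testing each hypothesis:
(A) mechanism M4 — does not account for flag F2 raised
(B) mechanism M8 — does not account for flag F2 raised
(C) mechanism M3 — parameter Y depressed ✓; flag F2 raised ✓; parameter X depressed ✓; flag F3 raised ✗; flag F1 raised ✗
(D) mechanism M5 — accounts for every observation (parameter X depressed via signal on channel 2 → parameter X depressed)
Only (D) is consistent with every observation.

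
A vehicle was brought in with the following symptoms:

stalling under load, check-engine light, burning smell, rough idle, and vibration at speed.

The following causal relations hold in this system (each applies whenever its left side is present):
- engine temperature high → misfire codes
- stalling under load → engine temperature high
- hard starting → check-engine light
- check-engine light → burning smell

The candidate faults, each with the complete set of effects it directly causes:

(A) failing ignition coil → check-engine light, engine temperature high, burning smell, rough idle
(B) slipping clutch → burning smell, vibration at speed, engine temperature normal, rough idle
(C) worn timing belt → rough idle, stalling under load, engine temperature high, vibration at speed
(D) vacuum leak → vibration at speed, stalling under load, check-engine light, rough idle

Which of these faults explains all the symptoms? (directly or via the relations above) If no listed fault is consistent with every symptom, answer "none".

D

Testing each hypothesis:
(A) failing ignition coil — does not account for stalling under load, vibration at speed
(B) slipping clutch — stalling under load NO; check-engine light NO; burning smell yes; rough idle yes; vibration at speed yes
(C) worn timing belt — does not account for check-engine light, burning smell
(D) vacuum leak — accounts for every observation (burning smell via check-engine light → burning smell)
(D) alone accounts for all the evidence.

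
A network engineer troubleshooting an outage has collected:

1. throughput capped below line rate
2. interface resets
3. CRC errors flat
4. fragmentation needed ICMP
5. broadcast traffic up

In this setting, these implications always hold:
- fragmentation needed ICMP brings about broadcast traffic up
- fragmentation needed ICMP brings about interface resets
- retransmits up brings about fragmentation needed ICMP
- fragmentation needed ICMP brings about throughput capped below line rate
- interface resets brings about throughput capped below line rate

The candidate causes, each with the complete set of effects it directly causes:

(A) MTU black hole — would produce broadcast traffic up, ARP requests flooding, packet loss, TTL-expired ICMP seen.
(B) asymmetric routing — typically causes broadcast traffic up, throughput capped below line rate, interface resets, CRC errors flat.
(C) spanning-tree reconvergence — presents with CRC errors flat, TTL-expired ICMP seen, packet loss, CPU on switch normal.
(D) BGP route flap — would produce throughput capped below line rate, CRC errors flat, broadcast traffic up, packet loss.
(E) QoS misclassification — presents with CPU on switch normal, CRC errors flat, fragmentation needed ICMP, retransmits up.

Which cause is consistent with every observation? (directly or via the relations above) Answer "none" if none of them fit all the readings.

Checking each candidate against the observations:
(A) MTU black hole — throughput capped below line rate ✗; interface resets ✗; CRC errors flat ✗; fragmentation needed ICMP ✗; broadcast traffic up ✓
(B) asymmetric routing — does not account for fragmentation needed ICMP
(C) spanning-tree reconvergence — does not account for throughput capped below line rate, interface resets, fragmentation needed ICMP, broadcast traffic up
(D) BGP route flap — throughput capped below line rate ✓; interface resets ✗; CRC errors flat ✓; fragmentation needed ICMP ✗; broadcast traffic up ✓
(E) QoS misclassification — accounts for every observation (throughput capped below line rate via fragmentation needed ICMP → throughput capped below line rate)
(E) alone accounts for all the evidence.

E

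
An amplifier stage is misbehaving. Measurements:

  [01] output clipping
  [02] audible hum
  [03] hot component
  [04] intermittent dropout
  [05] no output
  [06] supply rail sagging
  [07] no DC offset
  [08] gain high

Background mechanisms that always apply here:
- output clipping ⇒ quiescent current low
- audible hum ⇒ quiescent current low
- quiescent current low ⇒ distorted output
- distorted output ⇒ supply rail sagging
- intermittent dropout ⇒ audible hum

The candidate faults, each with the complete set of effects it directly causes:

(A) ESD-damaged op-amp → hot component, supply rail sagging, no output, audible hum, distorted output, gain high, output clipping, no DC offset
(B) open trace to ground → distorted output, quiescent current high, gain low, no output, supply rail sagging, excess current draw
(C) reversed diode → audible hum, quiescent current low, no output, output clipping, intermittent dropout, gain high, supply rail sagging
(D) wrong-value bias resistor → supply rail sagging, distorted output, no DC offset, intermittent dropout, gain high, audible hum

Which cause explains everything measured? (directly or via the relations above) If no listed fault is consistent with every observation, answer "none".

Checking each candidate against the observations:
(A) ESD-damaged op-amp — output clipping +; audible hum +; hot component +; intermittent dropout -; no output +; supply rail sagging +; no DC offset +; gain high +
(B) open trace to ground — fails on output clipping, audible hum, hot component, intermittent dropout, no DC offset, gain high (predicts gain low, not gain high)
(C) reversed diode — output clipping +; audible hum +; hot component -; intermittent dropout +; no output +; supply rail sagging +; no DC offset -; gain high +
(D) wrong-value bias resistor — output clipping -; audible hum +; hot component -; intermittent dropout +; no output -; supply rail sagging +; no DC offset +; gain high +
No candidate is consistent with all observations.

none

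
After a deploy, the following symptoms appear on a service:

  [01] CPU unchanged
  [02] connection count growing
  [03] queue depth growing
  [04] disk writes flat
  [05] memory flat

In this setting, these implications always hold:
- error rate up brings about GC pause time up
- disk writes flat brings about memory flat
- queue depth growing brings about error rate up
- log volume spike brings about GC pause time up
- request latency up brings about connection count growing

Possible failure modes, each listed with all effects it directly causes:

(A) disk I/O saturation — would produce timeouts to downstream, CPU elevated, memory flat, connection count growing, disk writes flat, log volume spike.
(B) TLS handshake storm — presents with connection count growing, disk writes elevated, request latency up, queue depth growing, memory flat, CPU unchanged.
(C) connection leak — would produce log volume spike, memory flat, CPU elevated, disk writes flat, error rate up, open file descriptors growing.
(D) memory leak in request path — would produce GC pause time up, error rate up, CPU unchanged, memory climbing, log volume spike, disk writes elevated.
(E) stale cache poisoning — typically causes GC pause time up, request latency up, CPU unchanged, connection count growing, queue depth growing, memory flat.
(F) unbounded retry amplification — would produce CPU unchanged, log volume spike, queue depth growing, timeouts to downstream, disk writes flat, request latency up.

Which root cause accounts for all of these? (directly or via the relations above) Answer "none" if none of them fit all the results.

F

Testing each hypothesis:
(A) disk I/O saturation — CPU unchanged miss; connection count growing match; queue depth growing miss; disk writes flat match; memory flat match
(B) TLS handshake storm — fails on disk writes flat (predicts disk writes elevated, not disk writes flat)
(C) connection leak — CPU unchanged miss; connection count growing miss; queue depth growing miss; disk writes flat match; memory flat match
(D) memory leak in request path — fails on connection count growing, queue depth growing, disk writes flat, memory flat (predicts disk writes elevated, not disk writes flat; predicts memory climbing, not memory flat)
(E) stale cache poisoning — CPU unchanged match; connection count growing match; queue depth growing match; disk writes flat miss; memory flat match
(F) unbounded retry amplification — CPU unchanged match; connection count growing match (via request latency up → connection count growing); queue depth growing match; disk writes flat match; memory flat match (via disk writes flat → memory flat)
Only (F) is consistent with every observation.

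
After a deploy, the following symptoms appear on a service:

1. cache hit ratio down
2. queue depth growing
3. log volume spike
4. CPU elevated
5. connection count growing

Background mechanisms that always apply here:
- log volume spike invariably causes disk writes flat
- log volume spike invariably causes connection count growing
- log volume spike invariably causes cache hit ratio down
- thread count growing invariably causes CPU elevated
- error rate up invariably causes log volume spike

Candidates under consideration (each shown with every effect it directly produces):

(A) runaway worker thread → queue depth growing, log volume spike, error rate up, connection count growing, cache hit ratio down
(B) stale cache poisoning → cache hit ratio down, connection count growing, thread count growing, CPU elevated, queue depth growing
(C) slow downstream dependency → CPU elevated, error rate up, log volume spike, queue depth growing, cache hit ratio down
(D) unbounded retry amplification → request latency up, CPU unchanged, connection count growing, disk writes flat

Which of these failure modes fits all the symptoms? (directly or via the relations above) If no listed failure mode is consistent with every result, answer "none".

C

Checking each candidate against the observations:
(A) runaway worker thread — cache hit ratio down match; queue depth growing match; log volume spike match; CPU elevated miss; connection count growing match
(B) stale cache poisoning — cache hit ratio down match; queue depth growing match; log volume spike miss; CPU elevated match; connection count growing match
(C) slow downstream dependency — cache hit ratio down match; queue depth growing match; log volume spike match; CPU elevated match; connection count growing match (through log volume spike → connection count growing)
(D) unbounded retry amplification — cache hit ratio down miss; queue depth growing miss; log volume spike miss; CPU elevated miss; connection count growing match
Only (C) is consistent with every observation.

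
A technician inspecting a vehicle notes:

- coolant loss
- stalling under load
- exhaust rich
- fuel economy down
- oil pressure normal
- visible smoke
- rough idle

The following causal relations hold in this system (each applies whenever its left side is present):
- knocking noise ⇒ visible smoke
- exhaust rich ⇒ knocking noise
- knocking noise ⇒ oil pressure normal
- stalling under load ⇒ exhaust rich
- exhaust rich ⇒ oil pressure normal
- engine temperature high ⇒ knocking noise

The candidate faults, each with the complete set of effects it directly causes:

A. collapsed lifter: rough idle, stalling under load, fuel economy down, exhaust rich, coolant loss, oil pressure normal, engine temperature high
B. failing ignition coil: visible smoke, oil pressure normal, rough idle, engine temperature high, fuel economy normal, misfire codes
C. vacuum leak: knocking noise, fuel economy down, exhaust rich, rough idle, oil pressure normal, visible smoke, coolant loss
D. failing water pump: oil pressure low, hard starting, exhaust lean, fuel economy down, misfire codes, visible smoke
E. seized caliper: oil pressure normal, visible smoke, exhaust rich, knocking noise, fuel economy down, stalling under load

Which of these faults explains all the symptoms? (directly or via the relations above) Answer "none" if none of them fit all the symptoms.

A

Per-candidate check:
(A) collapsed lifter — coolant loss match; stalling under load match; exhaust rich match; fuel economy down match; oil pressure normal match; visible smoke match (via exhaust rich → knocking noise → visible smoke); rough idle match
(B) failing ignition coil — fails on coolant loss, stalling under load, exhaust rich, fuel economy down (predicts fuel economy normal, not fuel economy down)
(C) vacuum leak — coolant loss match; stalling under load miss; exhaust rich match; fuel economy down match; oil pressure normal match; visible smoke match; rough idle match
(D) failing water pump — fails on coolant loss, stalling under load, exhaust rich, oil pressure normal, rough idle (predicts exhaust lean, not exhaust rich; predicts oil pressure low, not oil pressure normal)
(E) seized caliper — does not account for coolant loss, rough idle
(A) is the only candidate with no mismatches.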